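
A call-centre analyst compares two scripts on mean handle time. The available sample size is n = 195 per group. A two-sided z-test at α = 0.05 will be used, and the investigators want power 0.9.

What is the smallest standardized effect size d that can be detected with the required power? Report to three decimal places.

Need Φ(δ − 1.960) = 0.9, so δ = 1.960 + 1.282 = 3.242.
(The second rejection-region term Φ(−δ − z_{α/2}) is negligible and dropped.)
δ = d·√(n/2) ⇒ d = δ/√(n/2) = 3.242/√(195/2) = 0.3283.

d ≈ 0.328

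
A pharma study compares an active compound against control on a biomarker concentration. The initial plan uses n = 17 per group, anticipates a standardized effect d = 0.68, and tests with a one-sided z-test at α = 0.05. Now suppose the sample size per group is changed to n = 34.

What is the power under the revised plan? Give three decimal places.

With n = 34 per group: δ = d·√(n/2) = 0.68 × √(34/2) = 2.8037. Critical value z_{0.05} = 1.645.
Revised power = Φ(δ − 1.645) = Φ(1.159) = 0.8767.

Power ≈ 0.877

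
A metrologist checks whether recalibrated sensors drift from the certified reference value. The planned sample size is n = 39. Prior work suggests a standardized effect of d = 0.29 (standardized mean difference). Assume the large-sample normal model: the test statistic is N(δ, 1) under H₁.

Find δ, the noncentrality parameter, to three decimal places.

The noncentrality parameter scales effect size by the design's sample-size factor: δ = d·√n = 0.29 × √39 = 1.8110

δ ≈ 1.811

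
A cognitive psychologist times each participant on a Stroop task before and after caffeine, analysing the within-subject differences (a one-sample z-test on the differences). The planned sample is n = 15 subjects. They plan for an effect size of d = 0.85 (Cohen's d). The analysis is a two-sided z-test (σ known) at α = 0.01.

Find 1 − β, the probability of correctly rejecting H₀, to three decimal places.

Power ≈ 0.763

Noncentrality parameter: δ = d·√n = 0.85 × √15 = 3.2920
Two-sided α = 0.01 → critical value z_{0.005} = 2.576.
Power = Φ(δ − 2.576) + Φ(−δ − 2.576) = Φ(0.716) + Φ(-5.868) = 0.7631 + 0.0000 = 0.7631.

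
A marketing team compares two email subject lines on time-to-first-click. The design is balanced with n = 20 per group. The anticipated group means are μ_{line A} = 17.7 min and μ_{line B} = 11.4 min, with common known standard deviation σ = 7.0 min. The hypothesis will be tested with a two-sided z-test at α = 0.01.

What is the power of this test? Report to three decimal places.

Standardized effect: d = |μ_{line A} − μ_{line B}| / σ = |17.7 − 11.4| / 7.0 = 0.9000
Noncentrality parameter: δ = d·√(n/2) = 0.9000 × √(20/2) = 2.8460
Two-sided α = 0.01 → critical value z_{0.005} = 2.576.
Power = Φ(δ − 2.576) + Φ(−δ − 2.576) = Φ(0.270) + Φ(-5.422) = 0.6065 + 0.0000 = 0.6065.

Power ≈ 0.607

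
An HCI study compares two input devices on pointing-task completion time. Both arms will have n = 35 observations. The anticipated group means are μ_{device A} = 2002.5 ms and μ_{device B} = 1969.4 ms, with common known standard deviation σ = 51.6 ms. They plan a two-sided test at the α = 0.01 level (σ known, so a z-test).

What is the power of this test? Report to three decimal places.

Standardized effect: d = |μ_{device A} − μ_{device B}| / σ = |2002.5 − 1969.4| / 51.6 = 0.6415
Noncentrality parameter: δ = d·√(n/2) = 0.6415 × √(35/2) = 2.6835
Two-sided α = 0.01 → critical value z_{0.005} = 2.576.
Power = Φ(δ − 2.576) + Φ(−δ − 2.576) = Φ(0.108) + Φ(-5.259) = 0.5429 + 0.0000 = 0.5429.

Power ≈ 0.543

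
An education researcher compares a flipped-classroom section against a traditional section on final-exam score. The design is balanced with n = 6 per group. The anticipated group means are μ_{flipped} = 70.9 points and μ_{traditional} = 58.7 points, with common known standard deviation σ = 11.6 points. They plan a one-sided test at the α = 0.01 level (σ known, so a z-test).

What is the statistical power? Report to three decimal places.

Power ≈ 0.307

Standardized effect: d = |μ_{flipped} − μ_{traditional}| / σ = |70.9 − 58.7| / 11.6 = 1.0517
Noncentrality parameter: δ = d·√(n/2) = 1.0517 × √(6/2) = 1.8216
Critical value for a one-sided test at α = 0.01: z_α = 2.326.
Power = P(Z > 2.326 − δ) = Φ(-0.505) = 0.3069.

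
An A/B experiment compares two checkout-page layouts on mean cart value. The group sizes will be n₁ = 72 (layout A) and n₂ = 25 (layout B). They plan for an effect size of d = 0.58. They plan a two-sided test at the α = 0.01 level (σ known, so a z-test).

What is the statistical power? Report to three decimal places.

Noncentrality parameter: δ = d / √(1/n₁ + 1/n₂) = 0.58 / √(1/72 + 1/25) = 2.4985
Two-sided α = 0.01 → critical value z_{0.005} = 2.576.
Power = Φ(δ − 2.576) + Φ(−δ − 2.576) = Φ(-0.077) + Φ(-5.074) = 0.4692 + 0.0000 = 0.4692.

Power ≈ 0.469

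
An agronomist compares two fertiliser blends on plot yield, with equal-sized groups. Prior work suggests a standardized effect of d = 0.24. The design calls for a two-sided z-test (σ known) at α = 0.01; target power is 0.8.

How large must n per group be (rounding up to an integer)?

n = 406 per group

Set Φ(δ − 2.576) = 0.8; then δ − 2.576 = Φ⁻¹(0.8) = 0.842, giving δ = 3.417.
(The Φ(−δ − z_{α/2}) term is vanishingly small for δ > 0 and is dropped in the standard sample-size formula.)
δ = d·√(n/2) ⇒ n = 2(δ/d)² = 2 × (3.417 / 0.24)² = 405.52.
Rounding up, n = 406 per group.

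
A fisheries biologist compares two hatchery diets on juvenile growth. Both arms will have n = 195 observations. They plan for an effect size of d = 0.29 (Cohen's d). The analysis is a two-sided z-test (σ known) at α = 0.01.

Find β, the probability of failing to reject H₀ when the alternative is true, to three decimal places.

Noncentrality parameter: δ = d·√(n/2) = 0.29 × √(195/2) = 2.8635
Critical value for a two-sided test at α = 0.01: z_{α/2} = 2.576.
Power = Φ(δ − 2.576) + Φ(−δ − 2.576) = Φ(0.288) + Φ(-5.439) = 0.6132 + 0.0000 = 0.6132.
Type II error: β = 1 − power = 1 − 0.6132 = 0.3868.

β ≈ 0.387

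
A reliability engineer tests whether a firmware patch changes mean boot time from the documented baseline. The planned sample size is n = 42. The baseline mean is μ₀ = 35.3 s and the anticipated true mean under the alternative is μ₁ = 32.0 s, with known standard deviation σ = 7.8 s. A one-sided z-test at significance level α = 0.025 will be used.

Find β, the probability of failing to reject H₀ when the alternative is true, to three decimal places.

β ≈ 0.217

Standardized effect: d = |μ₁ − μ₀| / σ = |32.0 − 35.3| / 7.8 = 0.4231
Noncentrality parameter: δ = d·√n = 0.4231 × √42 = 2.7419
One-sided α = 0.025 → critical value z_{0.025} = 1.960.
Power = Φ(δ − 1.960) = Φ(0.782) = 0.7829.
Type II error: β = 1 − power = 1 − 0.7829 = 0.2171.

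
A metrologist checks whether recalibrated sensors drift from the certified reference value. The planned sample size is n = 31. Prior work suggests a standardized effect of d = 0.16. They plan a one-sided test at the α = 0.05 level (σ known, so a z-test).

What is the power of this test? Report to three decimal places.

Noncentrality parameter: δ = d·√n = 0.16 × √31 = 0.8908
One-sided α = 0.05 → critical value z_{0.05} = 1.645.
Power = P(Z > 1.645 − δ) = Φ(-0.754) = 0.2254.

Power ≈ 0.225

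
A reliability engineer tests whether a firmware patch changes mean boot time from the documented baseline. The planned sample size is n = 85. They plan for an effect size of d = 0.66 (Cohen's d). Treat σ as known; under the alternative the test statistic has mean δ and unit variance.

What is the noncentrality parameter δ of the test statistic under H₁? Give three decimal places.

The noncentrality parameter scales effect size by the design's sample-size factor: δ = d·√n = 0.66 × √85 = 6.0849

δ ≈ 6.085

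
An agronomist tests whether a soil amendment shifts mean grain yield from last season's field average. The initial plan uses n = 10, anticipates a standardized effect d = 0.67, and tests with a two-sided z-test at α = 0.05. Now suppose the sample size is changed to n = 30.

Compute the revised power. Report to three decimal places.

With n = 30: δ = d·√n = 0.67 × √30 = 3.6697. Critical value z_{0.025} = 1.960.
Revised power = Φ(δ − 1.960) + Φ(−δ − 1.960) = Φ(1.710) + Φ(-5.630) = 0.9563 + 0.0000 = 0.9563.

Power ≈ 0.956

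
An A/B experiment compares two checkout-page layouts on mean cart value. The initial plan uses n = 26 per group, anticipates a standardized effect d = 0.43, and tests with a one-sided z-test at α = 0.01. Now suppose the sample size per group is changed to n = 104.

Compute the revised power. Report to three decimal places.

With n = 104 per group: δ = d·√(n/2) = 0.43 × √(104/2) = 3.1008. Critical value z_{0.01} = 2.326.
Revised power = Φ(δ − 2.326) = Φ(0.774) = 0.7807.

Power ≈ 0.781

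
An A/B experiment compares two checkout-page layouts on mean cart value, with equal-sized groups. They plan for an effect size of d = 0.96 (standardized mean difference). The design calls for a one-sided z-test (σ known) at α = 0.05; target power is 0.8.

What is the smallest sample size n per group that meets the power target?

For power 0.8 need Φ(δ − z_{0.05}) = 0.8, so δ = z_{0.05} + z_{0.20} = 1.645 + 0.842 = 2.486.
δ = d·√(n/2) ⇒ n = 2(δ/d)² = 2 × (2.486 / 0.96)² = 13.42.
Rounding up, n = 14 per group.

n = 14 per group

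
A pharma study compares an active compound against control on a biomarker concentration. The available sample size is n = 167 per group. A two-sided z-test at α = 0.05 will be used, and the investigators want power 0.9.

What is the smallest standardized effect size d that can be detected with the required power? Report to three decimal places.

d ≈ 0.355

Need Φ(δ − 1.960) = 0.9, so δ = 1.960 + 1.282 = 3.242.
(The second rejection-region term Φ(−δ − z_{α/2}) is negligible and dropped.)
δ = d·√(n/2) ⇒ d = δ/√(n/2) = 3.242/√(167/2) = 0.3547.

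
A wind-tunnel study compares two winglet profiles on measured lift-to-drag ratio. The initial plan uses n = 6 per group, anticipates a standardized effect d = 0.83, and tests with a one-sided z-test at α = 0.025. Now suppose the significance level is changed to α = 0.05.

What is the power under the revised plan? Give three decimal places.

Power ≈ 0.418

δ = d·√(n/2) = 0.83 × √(6/2) = 1.4376 (unchanged). New critical value: z_{0.05} = 1.645.
Revised power = P(Z > 1.645 − δ) = Φ(-0.207) = 0.4179.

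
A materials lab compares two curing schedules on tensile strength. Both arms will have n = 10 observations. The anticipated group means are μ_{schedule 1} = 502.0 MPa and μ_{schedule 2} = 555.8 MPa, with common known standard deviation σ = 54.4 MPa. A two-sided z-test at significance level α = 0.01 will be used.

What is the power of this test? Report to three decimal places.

Standardized effect: d = |μ_{schedule 1} − μ_{schedule 2}| / σ = |502.0 − 555.8| / 54.4 = 0.9890
Noncentrality parameter: δ = d·√(n/2) = 0.9890 × √(10/2) = 2.2114
Two-sided α = 0.01 → critical value z_{0.005} = 2.576.
Power = Φ(δ − 2.576) + Φ(−δ − 2.576) = Φ(-0.364) + Φ(-4.787) = 0.3578 + 0.0000 = 0.3578.

Power ≈ 0.358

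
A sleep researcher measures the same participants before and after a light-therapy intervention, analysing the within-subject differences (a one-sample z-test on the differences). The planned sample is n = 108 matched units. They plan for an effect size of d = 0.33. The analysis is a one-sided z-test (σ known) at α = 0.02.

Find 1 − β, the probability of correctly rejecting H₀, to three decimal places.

Noncentrality parameter: δ = d·√n = 0.33 × √108 = 3.4295
One-sided α = 0.02 → critical value z_{0.02} = 2.054.
Power = P(Z > 2.054 − δ) = Φ(1.376) = 0.9155.

Power ≈ 0.916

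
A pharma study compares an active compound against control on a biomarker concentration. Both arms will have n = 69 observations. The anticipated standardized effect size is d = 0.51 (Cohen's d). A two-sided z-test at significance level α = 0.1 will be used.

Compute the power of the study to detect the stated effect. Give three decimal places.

Noncentrality parameter: δ = d·√(n/2) = 0.51 × √(69/2) = 2.9956
Critical value for a two-sided test at α = 0.1: z_{α/2} = 1.645.
Power = Φ(δ − 1.645) + Φ(−δ − 1.645) = Φ(1.351) + Φ(-4.640) = 0.9116 + 0.0000 = 0.9116.

Power ≈ 0.912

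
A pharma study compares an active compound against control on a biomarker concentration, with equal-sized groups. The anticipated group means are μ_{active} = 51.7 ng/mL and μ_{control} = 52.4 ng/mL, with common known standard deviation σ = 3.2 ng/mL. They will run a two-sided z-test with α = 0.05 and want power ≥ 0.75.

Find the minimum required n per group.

Standardized effect: d = |μ_{active} − μ_{control}| / σ = |51.7 − 52.4| / 3.2 = 0.2187
For power 0.75 need Φ(δ − z_{0.025}) = 0.75, so δ = z_{0.025} + z_{0.25} = 1.960 + 0.674 = 2.634.
(The Φ(−δ − z_{α/2}) term is vanishingly small for δ > 0 and is dropped in the standard sample-size formula.)
δ = d·√(n/2) ⇒ n = 2(δ/d)² = 2 × (2.634 / 0.2187)² = 290.08.
Round up to the next whole unit.

n = 291 per group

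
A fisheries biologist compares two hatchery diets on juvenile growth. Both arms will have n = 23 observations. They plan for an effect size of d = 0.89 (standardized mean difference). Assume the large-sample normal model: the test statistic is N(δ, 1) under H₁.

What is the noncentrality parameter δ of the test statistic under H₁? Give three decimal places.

δ ≈ 3.018

The noncentrality parameter scales effect size by the design's sample-size factor: δ = d·√(n/2) = 0.89 × √(23/2) = 3.0181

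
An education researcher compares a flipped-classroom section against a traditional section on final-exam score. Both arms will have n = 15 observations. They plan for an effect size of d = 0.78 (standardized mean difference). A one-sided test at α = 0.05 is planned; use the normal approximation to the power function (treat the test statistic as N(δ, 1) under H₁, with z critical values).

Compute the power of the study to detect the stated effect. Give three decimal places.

Power ≈ 0.688

Noncentrality parameter: δ = d·√(n/2) = 0.78 × √(15/2) = 2.1361
One-sided α = 0.05 → critical value z_{0.05} = 1.645.
Power = Φ(δ − 1.645) = Φ(0.491) = 0.6884.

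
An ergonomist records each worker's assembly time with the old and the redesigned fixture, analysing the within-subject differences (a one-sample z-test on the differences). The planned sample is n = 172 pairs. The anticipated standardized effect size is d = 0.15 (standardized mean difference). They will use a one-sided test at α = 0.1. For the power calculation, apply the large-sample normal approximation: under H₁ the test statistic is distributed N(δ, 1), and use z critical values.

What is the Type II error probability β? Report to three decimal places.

β ≈ 0.246

Noncentrality parameter: δ = d·√n = 0.15 × √172 = 1.9672
Critical value for a one-sided test at α = 0.1: z_α = 1.282.
Power = Φ(δ − 1.282) = Φ(0.686) = 0.7535.
Type II error: β = 1 − power = 1 − 0.7535 = 0.2465.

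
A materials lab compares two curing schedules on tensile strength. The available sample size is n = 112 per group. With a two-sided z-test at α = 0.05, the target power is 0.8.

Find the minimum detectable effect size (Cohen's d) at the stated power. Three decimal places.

d ≈ 0.374

Required noncentrality: δ = z_{0.025} + z_{0.20} = 1.960 + 0.842 = 2.802.
(Lower-tail contribution to power is negligible for δ > 0.)
δ = d·√(n/2) ⇒ d = δ/√(n/2) = 2.802/√(112/2) = 0.3744.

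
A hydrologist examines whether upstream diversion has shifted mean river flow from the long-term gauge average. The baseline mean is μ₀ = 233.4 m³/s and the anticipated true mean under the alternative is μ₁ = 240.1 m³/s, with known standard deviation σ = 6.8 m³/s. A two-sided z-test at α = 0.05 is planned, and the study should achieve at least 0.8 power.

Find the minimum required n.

n = 9

Standardized effect: d = |μ₁ − μ₀| / σ = |240.1 − 233.4| / 6.8 = 0.9853
For power 0.8 need Φ(δ − z_{0.025}) = 0.8, so δ = z_{0.025} + z_{0.20} = 1.960 + 0.842 = 2.802.
(For δ > 0 the lower-tail rejection region contributes negligibly to power, so the one-term inversion is standard.)
δ = d·√n ⇒ n = (δ/d)² = (2.802 / 0.9853)² = 8.08.
Round up to the next whole unit.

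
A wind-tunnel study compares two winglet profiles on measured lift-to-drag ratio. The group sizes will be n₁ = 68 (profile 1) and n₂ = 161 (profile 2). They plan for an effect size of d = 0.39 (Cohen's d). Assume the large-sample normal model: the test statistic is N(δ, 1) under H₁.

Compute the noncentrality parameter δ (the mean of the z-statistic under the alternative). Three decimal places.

δ ≈ 2.697

The noncentrality parameter scales effect size by the design's sample-size factor: δ = d / √(1/n₁ + 1/n₂) = 0.39 / √(1/68 + 1/161) = 2.6966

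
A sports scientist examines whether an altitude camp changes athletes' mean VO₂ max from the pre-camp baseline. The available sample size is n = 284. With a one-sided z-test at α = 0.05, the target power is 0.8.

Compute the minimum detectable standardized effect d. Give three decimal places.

d ≈ 0.148

Required noncentrality: δ = z_{0.05} + z_{0.20} = 1.645 + 0.842 = 2.486.
δ = d·√n ⇒ d = δ/√n = 2.486/√284 = 0.1475.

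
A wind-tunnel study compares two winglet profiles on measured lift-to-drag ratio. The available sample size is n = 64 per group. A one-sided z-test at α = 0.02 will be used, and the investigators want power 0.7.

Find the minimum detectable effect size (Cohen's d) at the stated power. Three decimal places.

d ≈ 0.456

Need Φ(δ − 2.054) = 0.7, so δ = 2.054 + 0.524 = 2.578.
δ = d·√(n/2) ⇒ d = δ/√(n/2) = 2.578/√(64/2) = 0.4558.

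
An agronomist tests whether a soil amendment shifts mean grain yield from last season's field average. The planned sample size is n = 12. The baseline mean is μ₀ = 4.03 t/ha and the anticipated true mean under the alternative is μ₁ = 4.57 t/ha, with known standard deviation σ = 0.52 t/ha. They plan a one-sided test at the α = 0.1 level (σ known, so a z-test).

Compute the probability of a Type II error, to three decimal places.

Standardized effect: d = |μ₁ − μ₀| / σ = |4.57 − 4.03| / 0.52 = 1.0385
Noncentrality parameter: λ = d·√n = 1.0385 × √12 = 3.5973
Critical value for a one-sided test at α = 0.1: z_α = 1.282.
Power = Φ(λ − 1.282) = Φ(2.316) = 0.9897.
Type II error: β = 1 − power = 1 − 0.9897 = 0.0103.

β ≈ 0.010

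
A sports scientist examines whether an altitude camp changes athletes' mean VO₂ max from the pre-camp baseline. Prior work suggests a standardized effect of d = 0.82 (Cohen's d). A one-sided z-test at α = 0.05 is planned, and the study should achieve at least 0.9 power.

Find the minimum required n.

For power 0.9 need Φ(δ − z_{0.05}) = 0.9, so δ = z_{0.05} + z_{0.10} = 1.645 + 1.282 = 2.926.
δ = d·√n ⇒ n = (δ/d)² = (2.926 / 0.82)² = 12.74.
Rounding up, n = 13.

n = 13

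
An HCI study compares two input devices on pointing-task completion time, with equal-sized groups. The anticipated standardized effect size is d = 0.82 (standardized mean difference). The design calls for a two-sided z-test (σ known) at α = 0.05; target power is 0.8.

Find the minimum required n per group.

Set Φ(δ − 1.960) = 0.8; then δ − 1.960 = Φ⁻¹(0.8) = 0.842, giving δ = 2.802.
(Ignoring the negligible lower-tail rejection probability gives the usual closed-form inversion.)
δ = d·√(n/2) ⇒ n = 2(δ/d)² = 2 × (2.802 / 0.82)² = 23.35.
Round up to the next whole unit.

n = 24 per group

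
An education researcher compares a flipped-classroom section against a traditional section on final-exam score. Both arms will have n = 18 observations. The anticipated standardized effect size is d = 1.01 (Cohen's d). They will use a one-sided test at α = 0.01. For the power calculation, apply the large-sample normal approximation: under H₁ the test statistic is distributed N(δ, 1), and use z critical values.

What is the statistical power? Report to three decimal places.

Noncentrality parameter: δ = d·√(n/2) = 1.01 × √(18/2) = 3.0300
One-sided α = 0.01 → critical value z_{0.01} = 2.326.
Power = P(Z > 2.326 − δ) = Φ(0.704) = 0.7592.

Power ≈ 0.759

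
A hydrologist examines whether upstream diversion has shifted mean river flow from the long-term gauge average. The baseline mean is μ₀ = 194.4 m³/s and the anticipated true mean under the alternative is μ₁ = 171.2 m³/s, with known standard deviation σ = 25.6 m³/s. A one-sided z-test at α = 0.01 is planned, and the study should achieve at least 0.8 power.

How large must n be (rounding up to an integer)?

n = 13

Standardized effect: d = |μ₁ − μ₀| / σ = |171.2 − 194.4| / 25.6 = 0.9062
Set Φ(δ − 2.326) = 0.8; then δ − 2.326 = Φ⁻¹(0.8) = 0.842, giving δ = 3.168.
δ = d·√n ⇒ n = (δ/d)² = (3.168 / 0.9062)² = 12.22.
Rounding up, n = 13.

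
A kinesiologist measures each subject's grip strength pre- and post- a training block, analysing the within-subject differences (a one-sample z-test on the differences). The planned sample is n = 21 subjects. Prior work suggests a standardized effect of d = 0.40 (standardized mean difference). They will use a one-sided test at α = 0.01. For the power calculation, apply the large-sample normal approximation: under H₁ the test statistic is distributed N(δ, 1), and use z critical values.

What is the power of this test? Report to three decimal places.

Noncentrality parameter: δ = d·√n = 0.40 × √21 = 1.8330
One-sided α = 0.01 → critical value z_{0.01} = 2.326.
Power = P(Z > 2.326 − δ) = Φ(-0.493) = 0.3109.

Power ≈ 0.311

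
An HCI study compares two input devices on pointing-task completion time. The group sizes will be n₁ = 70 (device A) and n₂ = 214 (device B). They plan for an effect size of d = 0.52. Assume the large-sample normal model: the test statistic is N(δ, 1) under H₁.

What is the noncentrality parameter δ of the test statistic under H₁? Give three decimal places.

δ ≈ 3.777

δ = d / √(1/n₁ + 1/n₂) = 0.52 / √(1/70 + 1/214) = 3.7766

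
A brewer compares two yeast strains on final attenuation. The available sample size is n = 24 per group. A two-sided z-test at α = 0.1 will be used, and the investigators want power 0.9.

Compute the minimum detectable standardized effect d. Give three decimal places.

d ≈ 0.845

Required noncentrality: δ = z_{0.05} + z_{0.10} = 1.645 + 1.282 = 2.926.
(The second rejection-region term Φ(−δ − z_{α/2}) is negligible and dropped.)
δ = d·√(n/2) ⇒ d = δ/√(n/2) = 2.926/√(24/2) = 0.8448.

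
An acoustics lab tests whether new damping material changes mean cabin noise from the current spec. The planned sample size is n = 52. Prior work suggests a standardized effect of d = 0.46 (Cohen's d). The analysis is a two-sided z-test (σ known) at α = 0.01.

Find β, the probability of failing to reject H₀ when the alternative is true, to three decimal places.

Noncentrality parameter: δ = d·√n = 0.46 × √52 = 3.3171
Two-sided α = 0.01 → critical value z_{0.005} = 2.576.
Power = Φ(δ − 2.576) + Φ(−δ − 2.576) = Φ(0.741) + Φ(-5.893) = 0.7707 + 0.0000 = 0.7707.
Type II error: β = 1 − power = 1 − 0.7707 = 0.2293.

β ≈ 0.229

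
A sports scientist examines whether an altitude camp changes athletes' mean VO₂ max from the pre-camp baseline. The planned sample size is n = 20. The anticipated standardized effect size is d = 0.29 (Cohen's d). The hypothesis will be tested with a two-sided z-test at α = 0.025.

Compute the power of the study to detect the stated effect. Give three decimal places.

Power ≈ 0.173

Noncentrality parameter: δ = d·√n = 0.29 × √20 = 1.2969
Two-sided α = 0.025 → critical value z_{0.0125} = 2.241.
Power = Φ(δ − 2.241) + Φ(−δ − 2.241) = Φ(-0.944) + Φ(-3.538) = 0.1725 + 0.0002 = 0.1727.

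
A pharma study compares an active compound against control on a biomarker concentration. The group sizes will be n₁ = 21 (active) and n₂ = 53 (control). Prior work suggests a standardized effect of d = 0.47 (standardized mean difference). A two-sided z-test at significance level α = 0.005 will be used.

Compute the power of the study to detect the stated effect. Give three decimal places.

Power ≈ 0.162

Noncentrality parameter: δ = d / √(1/n₁ + 1/n₂) = 0.47 / √(1/21 + 1/53) = 1.8228
Two-sided α = 0.005 → critical value z_{0.0025} = 2.807.
Power = Φ(δ − 2.807) + Φ(−δ − 2.807) = Φ(-0.984) + Φ(-4.630) = 0.1625 + 0.0000 = 0.1625.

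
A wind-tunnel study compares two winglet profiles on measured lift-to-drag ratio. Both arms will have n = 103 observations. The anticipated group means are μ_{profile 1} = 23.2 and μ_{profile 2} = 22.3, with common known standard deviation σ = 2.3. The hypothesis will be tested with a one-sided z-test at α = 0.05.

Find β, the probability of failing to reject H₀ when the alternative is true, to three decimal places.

β ≈ 0.122

Standardized effect: d = |μ_{profile 1} − μ_{profile 2}| / σ = |23.2 − 22.3| / 2.3 = 0.3913
Noncentrality parameter: δ = d·√(n/2) = 0.3913 × √(103/2) = 2.8081
One-sided α = 0.05 → critical value z_{0.05} = 1.645.
Power = Φ(δ − 1.645) = Φ(1.163) = 0.8776.
Type II error: β = 1 − power = 1 − 0.8776 = 0.1224.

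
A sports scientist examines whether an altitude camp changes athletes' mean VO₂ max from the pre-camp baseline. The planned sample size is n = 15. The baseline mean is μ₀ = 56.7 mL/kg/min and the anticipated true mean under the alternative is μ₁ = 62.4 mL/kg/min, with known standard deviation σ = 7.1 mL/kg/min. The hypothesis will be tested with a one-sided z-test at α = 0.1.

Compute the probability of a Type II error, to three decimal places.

Standardized effect: d = |μ₁ − μ₀| / σ = |62.4 − 56.7| / 7.1 = 0.8028
Noncentrality parameter: δ = d·√n = 0.8028 × √15 = 3.1093
Critical value for a one-sided test at α = 0.1: z_α = 1.282.
Power = P(Z > 1.282 − δ) = Φ(1.828) = 0.9662.
Type II error: β = 1 − power = 1 − 0.9662 = 0.0338.

β ≈ 0.034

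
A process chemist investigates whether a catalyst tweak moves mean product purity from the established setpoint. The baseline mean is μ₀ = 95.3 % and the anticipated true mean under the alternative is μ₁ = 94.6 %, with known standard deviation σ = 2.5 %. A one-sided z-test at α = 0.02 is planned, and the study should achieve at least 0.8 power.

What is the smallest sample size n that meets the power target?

n = 107

Standardized effect: d = |μ₁ − μ₀| / σ = |94.6 − 95.3| / 2.5 = 0.2800
Set Φ(δ − 2.054) = 0.8; then δ − 2.054 = Φ⁻¹(0.8) = 0.842, giving δ = 2.895.
δ = d·√n ⇒ n = (δ/d)² = (2.895 / 0.2800)² = 106.93.
Round up to the next whole unit.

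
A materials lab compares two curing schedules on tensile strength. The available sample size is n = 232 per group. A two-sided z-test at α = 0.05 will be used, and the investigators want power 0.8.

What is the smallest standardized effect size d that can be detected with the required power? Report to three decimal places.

d ≈ 0.260

Required noncentrality: δ = z_{0.025} + z_{0.20} = 1.960 + 0.842 = 2.802.
(The second rejection-region term Φ(−δ − z_{α/2}) is negligible and dropped.)
δ = d·√(n/2) ⇒ d = δ/√(n/2) = 2.802/√(232/2) = 0.2601.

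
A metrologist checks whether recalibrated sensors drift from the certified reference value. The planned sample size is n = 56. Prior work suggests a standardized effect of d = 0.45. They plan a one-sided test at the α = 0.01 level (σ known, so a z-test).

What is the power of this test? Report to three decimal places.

Noncentrality parameter: δ = d·√n = 0.45 × √56 = 3.3675
Critical value for a one-sided test at α = 0.01: z_α = 2.326.
Power = P(Z > 2.326 − δ) = Φ(1.041) = 0.8511.

Power ≈ 0.851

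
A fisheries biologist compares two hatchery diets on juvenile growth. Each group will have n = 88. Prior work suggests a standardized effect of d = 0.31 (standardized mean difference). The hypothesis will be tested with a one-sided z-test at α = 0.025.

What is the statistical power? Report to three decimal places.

Noncentrality parameter: δ = d·√(n/2) = 0.31 × √(88/2) = 2.0563
Critical value for a one-sided test at α = 0.025: z_α = 1.960.
Power = Φ(δ − 1.960) = Φ(0.096) = 0.5384.

Power ≈ 0.538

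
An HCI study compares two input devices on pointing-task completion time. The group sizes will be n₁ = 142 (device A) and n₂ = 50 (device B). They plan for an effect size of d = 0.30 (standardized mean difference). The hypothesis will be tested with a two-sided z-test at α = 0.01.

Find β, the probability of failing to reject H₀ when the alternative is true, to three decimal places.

Noncentrality parameter: δ = d / √(1/n₁ + 1/n₂) = 0.30 / √(1/142 + 1/50) = 1.8243
Critical value for a two-sided test at α = 0.01: z_{α/2} = 2.576.
Power = Φ(δ − 2.576) + Φ(−δ − 2.576) = Φ(-0.752) + Φ(-4.400) = 0.2262 + 0.0000 = 0.2262.
Type II error: β = 1 − power = 1 − 0.2262 = 0.7738.

β ≈ 0.774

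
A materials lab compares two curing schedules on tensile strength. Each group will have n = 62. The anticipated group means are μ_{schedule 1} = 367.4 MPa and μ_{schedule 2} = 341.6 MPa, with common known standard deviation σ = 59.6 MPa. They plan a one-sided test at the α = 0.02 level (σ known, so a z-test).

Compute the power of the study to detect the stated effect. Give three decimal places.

Standardized effect: d = |μ_{schedule 1} − μ_{schedule 2}| / σ = |367.4 − 341.6| / 59.6 = 0.4329
Noncentrality parameter: δ = d·√(n/2) = 0.4329 × √(62/2) = 2.4102
Critical value for a one-sided test at α = 0.02: z_α = 2.054.
Power = P(Z > 2.054 − δ) = Φ(0.356) = 0.6393.

Power ≈ 0.639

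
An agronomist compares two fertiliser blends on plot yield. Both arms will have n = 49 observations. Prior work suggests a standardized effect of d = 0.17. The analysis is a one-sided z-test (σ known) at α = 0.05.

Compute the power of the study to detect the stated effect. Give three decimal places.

Power ≈ 0.211

Noncentrality parameter: δ = d·√(n/2) = 0.17 × √(49/2) = 0.8415
Critical value for a one-sided test at α = 0.05: z_α = 1.645.
Power = P(Z > 1.645 − δ) = Φ(-0.803) = 0.2109.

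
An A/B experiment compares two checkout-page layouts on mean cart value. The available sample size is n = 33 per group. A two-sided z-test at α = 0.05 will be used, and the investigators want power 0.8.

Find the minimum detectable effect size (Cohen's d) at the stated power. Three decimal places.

Required noncentrality: δ = z_{0.025} + z_{0.20} = 1.960 + 0.842 = 2.802.
(The second rejection-region term Φ(−δ − z_{α/2}) is negligible and dropped.)
δ = d·√(n/2) ⇒ d = δ/√(n/2) = 2.802/√(33/2) = 0.6897.

d ≈ 0.690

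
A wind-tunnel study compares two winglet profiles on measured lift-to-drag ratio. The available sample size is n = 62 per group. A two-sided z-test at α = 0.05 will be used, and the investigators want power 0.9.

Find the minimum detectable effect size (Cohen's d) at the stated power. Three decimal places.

Need Φ(δ − 1.960) = 0.9, so δ = 1.960 + 1.282 = 3.242.
(Lower-tail contribution to power is negligible for δ > 0.)
δ = d·√(n/2) ⇒ d = δ/√(n/2) = 3.242/√(62/2) = 0.5822.

d ≈ 0.582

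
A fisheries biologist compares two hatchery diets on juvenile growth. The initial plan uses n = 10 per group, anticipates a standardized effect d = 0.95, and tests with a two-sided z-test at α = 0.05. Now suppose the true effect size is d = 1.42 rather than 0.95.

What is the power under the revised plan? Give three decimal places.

With d = 1.42: δ = d·√(n/2) = 1.42 × √(10/2) = 3.1752. Critical value z_{0.025} = 1.960.
Revised power = Φ(δ − 1.960) + Φ(−δ − 1.960) = Φ(1.215) + Φ(-5.135) = 0.8879 + 0.0000 = 0.8879.

Power ≈ 0.888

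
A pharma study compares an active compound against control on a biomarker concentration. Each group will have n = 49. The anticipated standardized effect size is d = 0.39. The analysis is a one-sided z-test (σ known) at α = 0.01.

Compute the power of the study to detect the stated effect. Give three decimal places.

Noncentrality parameter: δ = d·√(n/2) = 0.39 × √(49/2) = 1.9304
Critical value for a one-sided test at α = 0.01: z_α = 2.326.
Power = Φ(δ − 2.326) = Φ(-0.396) = 0.3461.

Power ≈ 0.346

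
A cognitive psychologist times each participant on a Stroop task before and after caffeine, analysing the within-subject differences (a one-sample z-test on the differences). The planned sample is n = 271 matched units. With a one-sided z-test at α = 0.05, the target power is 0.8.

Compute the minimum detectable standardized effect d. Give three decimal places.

Need Φ(δ − 1.645) = 0.8, so δ = 1.645 + 0.842 = 2.486.
δ = d·√n ⇒ d = δ/√n = 2.486/√271 = 0.1510.

d ≈ 0.151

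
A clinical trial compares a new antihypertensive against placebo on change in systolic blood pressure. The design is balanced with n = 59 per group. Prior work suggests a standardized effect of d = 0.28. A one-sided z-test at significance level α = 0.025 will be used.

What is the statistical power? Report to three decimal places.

Noncentrality parameter: δ = d·√(n/2) = 0.28 × √(59/2) = 1.5208
Critical value for a one-sided test at α = 0.025: z_α = 1.960.
Power = P(Z > 1.960 − δ) = Φ(-0.439) = 0.3303.

Power ≈ 0.330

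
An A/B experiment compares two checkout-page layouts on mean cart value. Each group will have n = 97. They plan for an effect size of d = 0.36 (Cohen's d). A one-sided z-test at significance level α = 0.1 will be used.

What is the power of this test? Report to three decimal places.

Power ≈ 0.890

Noncentrality parameter: δ = d·√(n/2) = 0.36 × √(97/2) = 2.5071
Critical value for a one-sided test at α = 0.1: z_α = 1.282.
Power = P(Z > 1.282 − δ) = Φ(1.226) = 0.8898.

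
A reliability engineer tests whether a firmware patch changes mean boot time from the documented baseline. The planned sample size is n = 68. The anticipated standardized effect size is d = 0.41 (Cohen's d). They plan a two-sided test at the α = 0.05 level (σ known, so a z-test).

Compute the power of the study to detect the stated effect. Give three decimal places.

Noncentrality parameter: δ = d·√n = 0.41 × √68 = 3.3809
Two-sided α = 0.05 → critical value z_{0.025} = 1.960.
Power = Φ(δ − 1.960) + Φ(−δ − 1.960) = Φ(1.421) + Φ(-5.341) = 0.9223 + 0.0000 = 0.9223.

Power ≈ 0.922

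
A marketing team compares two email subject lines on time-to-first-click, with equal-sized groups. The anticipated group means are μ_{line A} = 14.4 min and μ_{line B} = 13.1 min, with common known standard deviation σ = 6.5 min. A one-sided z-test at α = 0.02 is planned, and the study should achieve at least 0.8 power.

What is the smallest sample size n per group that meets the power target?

Standardized effect: d = |μ_{line A} − μ_{line B}| / σ = |14.4 − 13.1| / 6.5 = 0.2000
For power 0.8 need Φ(δ − z_{0.02}) = 0.8, so δ = z_{0.02} + z_{0.20} = 2.054 + 0.842 = 2.895.
δ = d·√(n/2) ⇒ n = 2(δ/d)² = 2 × (2.895 / 0.2000)² = 419.16.
Round up to the next whole unit.

n = 420 per group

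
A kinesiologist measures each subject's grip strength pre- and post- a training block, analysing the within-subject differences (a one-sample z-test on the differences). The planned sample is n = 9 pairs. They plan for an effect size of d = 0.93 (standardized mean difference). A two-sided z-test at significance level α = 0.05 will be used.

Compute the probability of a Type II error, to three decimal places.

Noncentrality parameter: δ = d·√n = 0.93 × √9 = 2.7900
Critical value for a two-sided test at α = 0.05: z_{α/2} = 1.960.
Power = Φ(δ − 1.960) + Φ(−δ − 1.960) = Φ(0.830) + Φ(-4.750) = 0.7967 + 0.0000 = 0.7967.
Type II error: β = 1 − power = 1 − 0.7967 = 0.2033.

β ≈ 0.203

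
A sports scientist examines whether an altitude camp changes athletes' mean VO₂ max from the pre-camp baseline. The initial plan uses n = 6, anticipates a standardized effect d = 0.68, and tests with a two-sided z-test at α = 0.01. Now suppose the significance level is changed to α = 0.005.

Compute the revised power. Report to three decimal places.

Power ≈ 0.127

δ = d·√n = 0.68 × √6 = 1.6657 (unchanged). New critical value: z_{0.0025} = 2.807.
Revised power = Φ(δ − 2.807) + Φ(−δ − 2.807) = Φ(-1.141) + Φ(-4.473) = 0.1269 + 0.0000 = 0.1269.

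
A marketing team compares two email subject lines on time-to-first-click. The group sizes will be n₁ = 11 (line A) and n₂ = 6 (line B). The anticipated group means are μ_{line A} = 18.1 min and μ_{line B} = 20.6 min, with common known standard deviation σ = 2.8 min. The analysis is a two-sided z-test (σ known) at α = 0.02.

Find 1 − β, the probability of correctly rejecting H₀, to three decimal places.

Power ≈ 0.285

Standardized effect: d = |μ_{line A} − μ_{line B}| / σ = |18.1 − 20.6| / 2.8 = 0.8929
Noncentrality parameter: δ = d / √(1/n₁ + 1/n₂) = 0.8929 / √(1/11 + 1/6) = 1.7593
Critical value for a two-sided test at α = 0.02: z_{α/2} = 2.326.
Power = Φ(δ − 2.326) + Φ(−δ − 2.326) = Φ(-0.567) + Φ(-4.086) = 0.2853 + 0.0000 = 0.2853.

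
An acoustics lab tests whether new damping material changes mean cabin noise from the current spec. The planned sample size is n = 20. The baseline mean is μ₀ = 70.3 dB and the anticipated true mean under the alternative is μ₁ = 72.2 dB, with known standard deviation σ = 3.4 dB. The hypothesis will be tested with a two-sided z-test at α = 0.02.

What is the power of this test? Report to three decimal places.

Power ≈ 0.569

Standardized effect: d = |μ₁ − μ₀| / σ = |72.2 − 70.3| / 3.4 = 0.5588
Noncentrality parameter: δ = d·√n = 0.5588 × √20 = 2.4991
Two-sided α = 0.02 → critical value z_{0.01} = 2.326.
Power = Φ(δ − 2.326) + Φ(−δ − 2.326) = Φ(0.173) + Φ(-4.825) = 0.5686 + 0.0000 = 0.5686.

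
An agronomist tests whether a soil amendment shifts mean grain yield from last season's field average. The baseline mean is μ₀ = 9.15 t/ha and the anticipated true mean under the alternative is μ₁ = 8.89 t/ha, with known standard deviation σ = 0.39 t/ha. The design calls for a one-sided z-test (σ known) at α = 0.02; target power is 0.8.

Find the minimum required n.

n = 19

Standardized effect: d = |μ₁ − μ₀| / σ = |8.89 − 9.15| / 0.39 = 0.6667
For power 0.8 need Φ(δ − z_{0.02}) = 0.8, so δ = z_{0.02} + z_{0.20} = 2.054 + 0.842 = 2.895.
δ = d·√n ⇒ n = (δ/d)² = (2.895 / 0.6667)² = 18.86.
Rounding up, n = 19.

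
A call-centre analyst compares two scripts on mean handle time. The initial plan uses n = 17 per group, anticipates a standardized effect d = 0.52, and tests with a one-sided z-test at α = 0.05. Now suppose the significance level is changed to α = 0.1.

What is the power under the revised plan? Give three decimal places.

Power ≈ 0.593

δ = d·√(n/2) = 0.52 × √(17/2) = 1.5160 (unchanged). New critical value: z_{0.1} = 1.282.
Revised power = Φ(δ − 1.282) = Φ(0.234) = 0.5927.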